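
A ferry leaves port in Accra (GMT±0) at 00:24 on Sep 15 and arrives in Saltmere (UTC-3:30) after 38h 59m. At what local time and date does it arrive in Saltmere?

Accra is at UTC+0, so departure is already 00:24 UTC on Sep 15.
Add 38 hours and 59 minutes travel time → 15:23 UTC (Sep 16).
Saltmere is UTC−3:30, so local arrival = 15:23 − 3:30 = 11:53 on Sep 16.

11:53 on Sep 16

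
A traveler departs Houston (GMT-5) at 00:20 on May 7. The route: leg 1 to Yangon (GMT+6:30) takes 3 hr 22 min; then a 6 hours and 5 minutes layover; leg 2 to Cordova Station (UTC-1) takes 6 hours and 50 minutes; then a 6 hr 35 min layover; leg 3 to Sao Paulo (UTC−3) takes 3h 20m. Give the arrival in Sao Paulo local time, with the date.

Convert departure to UTC: 00:20 + 5:00 = 05:20 UTC on May 7.
Add 3 hours 22 minutes leg 1 → 08:42 UTC.
Add 6 hours 5 minutes layover in Yangon → 14:47 UTC.
Add 6 hours 50 minutes leg 2 → 21:37 UTC.
Add 6 hours 35 minutes layover in Cordova Station → 04:12 UTC (May 8).
Add 3 hours 20 minutes leg 3 → 07:32 UTC.
Sao Paulo is UTC−3:00, so local arrival = 07:32 − 3:00 = 04:32 on May 8.

04:32 on May 8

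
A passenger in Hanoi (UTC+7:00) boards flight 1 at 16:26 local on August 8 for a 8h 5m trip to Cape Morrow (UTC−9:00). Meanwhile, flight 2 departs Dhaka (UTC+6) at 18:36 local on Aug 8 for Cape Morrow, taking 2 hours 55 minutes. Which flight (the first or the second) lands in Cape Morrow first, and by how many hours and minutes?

the second, by 2 hours

Flight 1 in UTC: 16:26 − 7:00 = 09:26 on Aug 8.
+8 hours and 5 minutes → arrive 17:31 UTC on Aug 8.
Flight 2 in UTC: 18:36 − 6:00 = 12:36 on Aug 8.
+2 hours and 55 minutes → arrive 15:31 UTC on Aug 8.
Flight 2 lands earlier by 2 hours.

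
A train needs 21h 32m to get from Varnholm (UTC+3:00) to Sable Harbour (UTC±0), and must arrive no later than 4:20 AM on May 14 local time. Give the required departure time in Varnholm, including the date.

9:48 AM on May 13

Target arrival is already UTC: 4:20 AM on May 14.
Subtract 21 hours 32 minutes → departure 6:48 AM UTC on May 13.
Varnholm is UTC+3:00: 6:48 AM + 3:00 = 9:48 AM on May 13.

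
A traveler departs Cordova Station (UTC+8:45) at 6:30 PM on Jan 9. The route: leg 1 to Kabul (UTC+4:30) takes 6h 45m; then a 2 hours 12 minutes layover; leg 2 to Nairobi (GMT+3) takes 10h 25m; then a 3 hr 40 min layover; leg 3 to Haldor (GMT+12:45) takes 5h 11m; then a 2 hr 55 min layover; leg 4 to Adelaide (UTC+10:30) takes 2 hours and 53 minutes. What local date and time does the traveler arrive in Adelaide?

6:16 AM on Jan 11

Convert departure to UTC: 6:30 PM − 8:45 = 9:45 AM UTC on Jan 9.
Add 6 hours 45 minutes leg 1 → 4:30 PM UTC.
Add 2 hours and 12 minutes layover in Kabul → 6:42 PM UTC.
Add 10 hours and 25 minutes leg 2 → 5:07 AM UTC (Jan 10).
Add 3 hours and 40 minutes layover in Nairobi → 8:47 AM UTC.
Add 5 hours and 11 minutes leg 3 → 1:58 PM UTC.
Add 2 hours and 55 minutes layover in Haldor → 4:53 PM UTC.
Add 2 hours and 53 minutes leg 4 → 7:46 PM UTC.
Adelaide is UTC+10:30, so local arrival = 7:46 PM + 10:30 = 6:16 AM on Jan 11.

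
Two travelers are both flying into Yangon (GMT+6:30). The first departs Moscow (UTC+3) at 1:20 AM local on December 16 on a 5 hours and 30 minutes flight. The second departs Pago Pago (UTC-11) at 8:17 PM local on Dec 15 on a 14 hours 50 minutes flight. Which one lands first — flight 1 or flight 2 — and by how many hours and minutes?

Flight 1 in UTC: 1:20 AM − 3:00 = 10:20 PM on Dec 15.
+5 hours and 30 minutes → arrive 3:50 AM UTC on Dec 16.
Flight 2 in UTC: 8:17 PM + 11:00 = 7:17 AM on Dec 16.
+14 hours 50 minutes → arrive 10:07 PM UTC on Dec 16.
Flight 1 lands earlier by 18 hours 17 minutes.

the first, by 18 hours 17 minutes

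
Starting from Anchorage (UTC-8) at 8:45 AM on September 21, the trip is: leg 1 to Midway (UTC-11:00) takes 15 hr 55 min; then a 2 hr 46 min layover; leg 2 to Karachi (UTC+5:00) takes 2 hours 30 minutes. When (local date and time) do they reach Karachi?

6:56 PM on September 22

Convert departure to UTC: 8:45 AM + 8:00 = 4:45 PM UTC on Sep 21.
Add 15 hours 55 minutes leg 1 → 8:40 AM UTC (Sep 22).
Add 2 hours and 46 minutes layover in Midway → 11:26 AM UTC.
Add 2 hours 30 minutes leg 2 → 1:56 PM UTC.
Karachi is UTC+5:00, so local arrival = 1:56 PM + 5:00 = 6:56 PM on Sep 22.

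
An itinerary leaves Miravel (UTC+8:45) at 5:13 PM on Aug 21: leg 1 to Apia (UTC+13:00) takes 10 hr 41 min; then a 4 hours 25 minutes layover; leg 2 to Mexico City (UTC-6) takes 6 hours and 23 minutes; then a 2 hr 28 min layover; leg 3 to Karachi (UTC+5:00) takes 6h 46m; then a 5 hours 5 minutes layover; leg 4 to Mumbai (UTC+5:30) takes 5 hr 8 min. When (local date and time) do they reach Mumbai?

Convert departure to UTC: 5:13 PM − 8:45 = 8:28 AM UTC on Aug 21.
Add 10 hours and 41 minutes leg 1 → 7:09 PM UTC.
Add 4 hours 25 minutes layover in Apia → 11:34 PM UTC.
Add 6 hours 23 minutes leg 2 → 5:57 AM UTC (Aug 22).
Add 2 hours 28 minutes layover in Mexico City → 8:25 AM UTC.
Add 6 hours and 46 minutes leg 3 → 3:11 PM UTC.
Add 5 hours and 5 minutes layover in Karachi → 8:16 PM UTC.
Add 5 hours 8 minutes leg 4 → 1:24 AM UTC (Aug 23).
Mumbai is UTC+5:30, so local arrival = 1:24 AM + 5:30 = 6:54 AM on Aug 23.

6:54 AM on Aug 23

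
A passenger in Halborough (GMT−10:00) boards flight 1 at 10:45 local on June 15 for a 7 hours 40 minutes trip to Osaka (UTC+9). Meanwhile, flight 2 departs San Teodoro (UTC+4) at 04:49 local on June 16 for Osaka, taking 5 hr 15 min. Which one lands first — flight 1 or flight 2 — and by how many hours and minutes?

the first, by 1 hour 39 minutes

Flight 1 in UTC: 10:45 + 10:00 = 20:45 on Jun 15.
+7 hours 40 minutes → arrive 04:25 UTC on Jun 16.
Flight 2 in UTC: 04:49 − 4:00 = 00:49 on Jun 16.
+5 hours 15 minutes → arrive 06:04 UTC on Jun 16.
Flight 1 lands earlier by 1 hour 39 minutes.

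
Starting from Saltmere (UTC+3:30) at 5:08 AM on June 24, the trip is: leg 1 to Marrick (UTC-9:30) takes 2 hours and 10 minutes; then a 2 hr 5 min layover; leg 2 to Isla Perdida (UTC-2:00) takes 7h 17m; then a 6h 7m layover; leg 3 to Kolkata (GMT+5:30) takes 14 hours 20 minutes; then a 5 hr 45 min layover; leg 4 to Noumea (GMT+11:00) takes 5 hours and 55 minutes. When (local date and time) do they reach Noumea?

8:17 AM on June 26

Convert departure to UTC: 5:08 AM − 3:30 = 1:38 AM UTC on Jun 24.
Add 2 hours 10 minutes leg 1 → 3:48 AM UTC.
Add 2 hours 5 minutes layover in Marrick → 5:53 AM UTC.
Add 7 hours 17 minutes leg 2 → 1:10 PM UTC.
Add 6 hours 7 minutes layover in Isla Perdida → 7:17 PM UTC.
Add 14 hours and 20 minutes leg 3 → 9:37 AM UTC (Jun 25).
Add 5 hours and 45 minutes layover in Kolkata → 3:22 PM UTC.
Add 5 hours 55 minutes leg 4 → 9:17 PM UTC.
Noumea is UTC+11:00, so local arrival = 9:17 PM + 11:00 = 8:17 AM on Jun 26.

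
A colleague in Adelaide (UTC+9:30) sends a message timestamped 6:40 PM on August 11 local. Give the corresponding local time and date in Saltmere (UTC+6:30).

3:40 PM on August 11

In UTC: 6:40 PM − 9:30 = 9:10 AM on Aug 11.
Saltmere is UTC+6:30: 9:10 AM + 6:30 = 3:40 PM on Aug 11.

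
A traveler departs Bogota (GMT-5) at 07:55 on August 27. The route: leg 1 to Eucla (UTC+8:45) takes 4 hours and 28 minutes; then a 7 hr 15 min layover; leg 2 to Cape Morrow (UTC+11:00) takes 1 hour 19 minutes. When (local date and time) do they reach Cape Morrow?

Convert departure to UTC: 07:55 + 5:00 = 12:55 UTC on Aug 27.
Add 4 hours 28 minutes leg 1 → 17:23 UTC.
Add 7 hours 15 minutes layover in Eucla → 00:38 UTC (Aug 28).
Add 1 hour 19 minutes leg 2 → 01:57 UTC.
Cape Morrow is UTC+11:00, so local arrival = 01:57 + 11:00 = 12:57 on Aug 28.

12:57 on Aug 28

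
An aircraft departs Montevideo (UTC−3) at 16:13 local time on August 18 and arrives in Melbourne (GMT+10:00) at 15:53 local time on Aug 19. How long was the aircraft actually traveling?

Melbourne is 13:00 ahead of Montevideo.
Clock-face elapsed time (ignoring zones) is 23 hours 40 minutes.
Actual elapsed = 23 hours 40 minutes − 13:00 = 10 hours 40 minutes.

10 hours 40 minutes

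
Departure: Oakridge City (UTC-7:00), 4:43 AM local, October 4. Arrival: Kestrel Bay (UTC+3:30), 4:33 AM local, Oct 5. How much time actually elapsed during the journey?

Kestrel Bay is 10:30 ahead of Oakridge City.
Clock-face elapsed time (ignoring zones) is 23 hours 50 minutes.
Actual elapsed = 23 hours 50 minutes − 10:30 = 13 hours 20 minutes.

13 hours 20 minutes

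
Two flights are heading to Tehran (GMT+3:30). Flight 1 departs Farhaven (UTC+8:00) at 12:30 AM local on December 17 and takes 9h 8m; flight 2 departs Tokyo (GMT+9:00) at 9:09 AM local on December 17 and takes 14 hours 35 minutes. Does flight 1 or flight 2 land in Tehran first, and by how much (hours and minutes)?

the first, by 13 hours 6 minutes

Flight 1 in UTC: 12:30 AM − 8:00 = 4:30 PM on Dec 16.
+9 hours 8 minutes → arrive 1:38 AM UTC on Dec 17.
Flight 2 in UTC: 9:09 AM − 9:00 = 12:09 AM on Dec 17.
+14 hours 35 minutes → arrive 2:44 PM UTC on Dec 17.
Flight 1 lands earlier by 13 hours 6 minutes.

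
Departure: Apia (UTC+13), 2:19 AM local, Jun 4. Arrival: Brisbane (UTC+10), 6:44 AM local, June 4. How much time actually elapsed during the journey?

Departure in UTC: 2:19 AM − 13:00 = 1:19 PM on Jun 3.
Arrival in UTC: 6:44 AM − 10:00 = 8:44 PM on Jun 3.
Elapsed = 8:44 PM − 1:19 PM = 7 hours 25 minutes.

7 hours 25 minutes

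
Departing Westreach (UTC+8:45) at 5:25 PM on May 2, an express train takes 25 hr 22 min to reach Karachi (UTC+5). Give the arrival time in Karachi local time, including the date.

Karachi is 3:45 behind Westreach.
After 25 hours and 22 minutes it is 6:47 PM (May 3) in Westreach.
Shift by the zone difference: 6:47 PM − 3:45 = 3:02 PM on May 3 in Karachi.

3:02 PM on May 3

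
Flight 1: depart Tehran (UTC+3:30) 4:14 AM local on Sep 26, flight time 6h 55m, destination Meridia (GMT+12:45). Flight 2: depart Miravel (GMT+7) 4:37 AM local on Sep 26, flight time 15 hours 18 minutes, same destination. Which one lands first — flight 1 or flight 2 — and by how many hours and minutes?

Flight 1 in UTC: 4:14 AM − 3:30 = 12:44 AM on Sep 26.
+6 hours 55 minutes → arrive 7:39 AM UTC on Sep 26.
Flight 2 in UTC: 4:37 AM − 7:00 = 9:37 PM on Sep 25.
+15 hours and 18 minutes → arrive 12:55 PM UTC on Sep 26.
Flight 1 lands earlier by 5 hours 16 minutes.

the first, by 5 hours 16 minutes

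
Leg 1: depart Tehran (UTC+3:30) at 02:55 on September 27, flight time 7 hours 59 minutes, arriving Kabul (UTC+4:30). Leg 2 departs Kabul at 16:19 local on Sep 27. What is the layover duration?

4 hours 25 minutes

Convert departure to UTC: 02:55 − 3:30 = 23:25 UTC on Sep 26.
Add 7 hours and 59 minutes flight time → 07:24 UTC (Sep 27).
Kabul is UTC+4:30, so local arrival = 07:24 + 4:30 = 11:54 on Sep 27.
Layover = 16:19 − 11:54 = 4 hours 25 minutes.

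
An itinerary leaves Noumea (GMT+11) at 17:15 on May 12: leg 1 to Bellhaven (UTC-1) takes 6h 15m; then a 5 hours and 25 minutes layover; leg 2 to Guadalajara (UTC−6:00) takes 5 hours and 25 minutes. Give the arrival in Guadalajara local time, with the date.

17:20 on May 12

Convert departure to UTC: 17:15 − 11:00 = 06:15 UTC on May 12.
Add 6 hours 15 minutes leg 1 → 12:30 UTC.
Add 5 hours and 25 minutes layover in Bellhaven → 17:55 UTC.
Add 5 hours and 25 minutes leg 2 → 23:20 UTC.
Guadalajara is UTC−6:00, so local arrival = 23:20 − 6:00 = 17:20 on May 12.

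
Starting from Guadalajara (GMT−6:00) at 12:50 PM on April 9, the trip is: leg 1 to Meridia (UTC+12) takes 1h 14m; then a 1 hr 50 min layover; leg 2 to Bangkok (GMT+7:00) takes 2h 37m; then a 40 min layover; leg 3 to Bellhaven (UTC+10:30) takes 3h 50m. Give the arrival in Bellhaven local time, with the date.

3:31 PM on April 10

Convert departure to UTC: 12:50 PM + 6:00 = 6:50 PM UTC on Apr 9.
Add 1 hour 14 minutes leg 1 → 8:04 PM UTC.
Add 1 hour 50 minutes layover in Meridia → 9:54 PM UTC.
Add 2 hours and 37 minutes leg 2 → 12:31 AM UTC (Apr 10).
Add 40 minutes layover in Bangkok → 1:11 AM UTC.
Add 3 hours and 50 minutes leg 3 → 5:01 AM UTC.
Bellhaven is UTC+10:30, so local arrival = 5:01 AM + 10:30 = 3:31 PM on Apr 10.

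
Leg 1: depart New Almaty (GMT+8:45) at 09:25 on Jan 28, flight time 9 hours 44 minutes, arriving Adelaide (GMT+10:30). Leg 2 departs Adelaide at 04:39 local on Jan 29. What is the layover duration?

Convert departure to UTC: 09:25 − 8:45 = 00:40 UTC on Jan 28.
Add 9 hours and 44 minutes flight time → 10:24 UTC.
Adelaide is UTC+10:30, so local arrival = 10:24 + 10:30 = 20:54 on Jan 28.
Layover = 04:39 − 20:54 (+1 day) = 7 hours 45 minutes.

7 hours 45 minutes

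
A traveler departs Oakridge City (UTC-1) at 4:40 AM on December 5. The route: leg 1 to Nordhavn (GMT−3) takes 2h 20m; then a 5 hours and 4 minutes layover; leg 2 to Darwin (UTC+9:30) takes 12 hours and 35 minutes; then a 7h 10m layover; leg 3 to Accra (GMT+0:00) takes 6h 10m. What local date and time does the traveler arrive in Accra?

2:59 PM on Dec 6

Convert departure to UTC: 4:40 AM + 1:00 = 5:40 AM UTC on Dec 5.
Add 2 hours and 20 minutes leg 1 → 8:00 AM UTC.
Add 5 hours 4 minutes layover in Nordhavn → 1:04 PM UTC.
Add 12 hours and 35 minutes leg 2 → 1:39 AM UTC (Dec 6).
Add 7 hours 10 minutes layover in Darwin → 8:49 AM UTC.
Add 6 hours and 10 minutes leg 3 → 2:59 PM UTC.
Accra is UTC+0, so local arrival is the same: 2:59 PM on Dec 6.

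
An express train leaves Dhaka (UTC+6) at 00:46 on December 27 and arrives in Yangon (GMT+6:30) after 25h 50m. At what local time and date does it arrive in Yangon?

Convert departure to UTC: 00:46 − 6:00 = 18:46 UTC on Dec 26.
Add 25 hours 50 minutes travel time → 20:36 UTC (Dec 27).
Yangon is UTC+6:30, so local arrival = 20:36 + 6:30 = 03:06 on Dec 28.

03:06 on December 28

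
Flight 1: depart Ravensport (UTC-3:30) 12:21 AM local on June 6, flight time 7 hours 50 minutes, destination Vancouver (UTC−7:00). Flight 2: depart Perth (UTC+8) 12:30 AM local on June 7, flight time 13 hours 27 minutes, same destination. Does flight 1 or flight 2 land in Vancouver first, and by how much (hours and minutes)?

Flight 1 in UTC: 12:21 AM + 3:30 = 3:51 AM on Jun 6.
+7 hours and 50 minutes → arrive 11:41 AM UTC on Jun 6.
Flight 2 in UTC: 12:30 AM − 8:00 = 4:30 PM on Jun 6.
+13 hours and 27 minutes → arrive 5:57 AM UTC on Jun 7.
Flight 1 lands earlier by 18 hours 16 minutes.

the first, by 18 hours 16 minutes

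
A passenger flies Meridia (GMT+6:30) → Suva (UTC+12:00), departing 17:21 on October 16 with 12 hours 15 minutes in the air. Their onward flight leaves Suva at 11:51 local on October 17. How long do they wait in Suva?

45 minutes

Convert departure to UTC: 17:21 − 6:30 = 10:51 UTC on Oct 16.
Add 12 hours and 15 minutes flight time → 23:06 UTC.
Suva is UTC+12:00, so local arrival = 23:06 + 12:00 = 11:06 on Oct 17.
Layover = 11:51 − 11:06 = 45 minutes.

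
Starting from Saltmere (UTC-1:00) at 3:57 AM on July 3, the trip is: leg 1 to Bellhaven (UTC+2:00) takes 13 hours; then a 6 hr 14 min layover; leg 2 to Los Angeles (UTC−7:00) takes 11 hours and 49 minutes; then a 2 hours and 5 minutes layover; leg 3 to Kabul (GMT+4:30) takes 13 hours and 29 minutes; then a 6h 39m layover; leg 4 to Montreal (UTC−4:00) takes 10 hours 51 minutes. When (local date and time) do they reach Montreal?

Convert departure to UTC: 3:57 AM + 1:00 = 4:57 AM UTC on Jul 3.
Add 13 hours leg 1 → 5:57 PM UTC.
Add 6 hours and 14 minutes layover in Bellhaven → 12:11 AM UTC (Jul 4).
Add 11 hours 49 minutes leg 2 → 12:00 PM UTC.
Add 2 hours 5 minutes layover in Los Angeles → 2:05 PM UTC.
Add 13 hours 29 minutes leg 3 → 3:34 AM UTC (Jul 5).
Add 6 hours 39 minutes layover in Kabul → 10:13 AM UTC.
Add 10 hours and 51 minutes leg 4 → 9:04 PM UTC.
Montreal is UTC−4:00, so local arrival = 9:04 PM − 4:00 = 5:04 PM on Jul 5.

5:04 PM on July 5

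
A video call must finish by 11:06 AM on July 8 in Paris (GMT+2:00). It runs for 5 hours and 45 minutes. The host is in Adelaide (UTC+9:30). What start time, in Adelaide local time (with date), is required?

12:51 PM on Jul 8

Target end time in UTC: 11:06 AM − 2:00 = 9:06 AM on Jul 8.
Subtract 5 hours 45 minutes → start 3:21 AM UTC on Jul 8.
Adelaide is UTC+9:30: 3:21 AM + 9:30 = 12:51 PM on Jul 8.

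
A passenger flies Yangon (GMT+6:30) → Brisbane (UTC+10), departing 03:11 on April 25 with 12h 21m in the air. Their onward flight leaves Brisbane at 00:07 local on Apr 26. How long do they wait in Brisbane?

5 hours 5 minutes

Convert departure to UTC: 03:11 − 6:30 = 20:41 UTC on Apr 24.
Add 12 hours 21 minutes flight time → 09:02 UTC (Apr 25).
Brisbane is UTC+10:00, so local arrival = 09:02 + 10:00 = 19:02 on Apr 25.
Layover = 00:07 − 19:02 (+1 day) = 5 hours 5 minutes.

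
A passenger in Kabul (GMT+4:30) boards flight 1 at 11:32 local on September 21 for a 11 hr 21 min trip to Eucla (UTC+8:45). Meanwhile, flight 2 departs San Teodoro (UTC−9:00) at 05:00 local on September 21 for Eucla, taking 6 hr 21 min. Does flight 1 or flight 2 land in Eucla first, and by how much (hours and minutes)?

the first, by 1 hour 58 minutes

Flight 1 in UTC: 11:32 − 4:30 = 07:02 on Sep 21.
+11 hours 21 minutes → arrive 18:23 UTC on Sep 21.
Flight 2 in UTC: 05:00 + 9:00 = 14:00 on Sep 21.
+6 hours and 21 minutes → arrive 20:21 UTC on Sep 21.
Flight 1 lands earlier by 1 hour 58 minutes.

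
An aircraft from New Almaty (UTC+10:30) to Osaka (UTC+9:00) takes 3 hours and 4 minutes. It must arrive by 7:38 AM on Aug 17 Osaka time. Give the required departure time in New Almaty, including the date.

Target arrival in UTC: 7:38 AM − 9:00 = 10:38 PM on Aug 16.
Subtract 3 hours and 4 minutes → departure 7:34 PM UTC on Aug 16.
New Almaty is UTC+10:30: 7:34 PM + 10:30 = 6:04 AM on Aug 17.

6:04 AM on Aug 17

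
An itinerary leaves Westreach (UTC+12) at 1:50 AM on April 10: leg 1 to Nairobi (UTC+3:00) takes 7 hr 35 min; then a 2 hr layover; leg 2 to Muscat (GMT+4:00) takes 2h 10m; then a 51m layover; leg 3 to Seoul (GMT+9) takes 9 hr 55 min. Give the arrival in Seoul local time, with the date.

9:21 PM on April 10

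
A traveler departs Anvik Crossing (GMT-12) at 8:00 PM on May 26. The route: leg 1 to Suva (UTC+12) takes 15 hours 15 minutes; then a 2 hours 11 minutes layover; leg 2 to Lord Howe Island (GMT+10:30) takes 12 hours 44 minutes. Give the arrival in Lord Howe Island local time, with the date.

12:40 AM on May 29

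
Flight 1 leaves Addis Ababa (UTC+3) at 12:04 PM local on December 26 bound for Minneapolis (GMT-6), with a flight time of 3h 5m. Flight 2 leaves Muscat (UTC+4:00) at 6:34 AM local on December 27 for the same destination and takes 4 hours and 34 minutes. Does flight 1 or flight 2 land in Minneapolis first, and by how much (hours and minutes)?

the first, by 18 hours 59 minutes

Flight 1 in UTC: 12:04 PM − 3:00 = 9:04 AM on Dec 26.
+3 hours and 5 minutes → arrive 12:09 PM UTC on Dec 26.
Flight 2 in UTC: 6:34 AM − 4:00 = 2:34 AM on Dec 27.
+4 hours and 34 minutes → arrive 7:08 AM UTC on Dec 27.
Flight 1 lands earlier by 18 hours 59 minutes.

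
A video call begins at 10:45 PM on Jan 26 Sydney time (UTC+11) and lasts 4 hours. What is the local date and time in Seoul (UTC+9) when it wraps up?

12:45 AM on Jan 27

Convert start to UTC: 10:45 PM − 11:00 = 11:45 AM UTC on Jan 26.
Add 4 hours duration → 3:45 PM UTC.
Seoul is UTC+9:00, so local end time = 3:45 PM + 9:00 = 12:45 AM on Jan 27.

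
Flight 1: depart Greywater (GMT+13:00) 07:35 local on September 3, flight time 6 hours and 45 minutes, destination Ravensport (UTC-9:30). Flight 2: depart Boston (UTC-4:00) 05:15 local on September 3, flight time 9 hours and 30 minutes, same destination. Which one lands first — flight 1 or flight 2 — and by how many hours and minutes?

the first, by 17 hours 25 minutes

Flight 1 in UTC: 07:35 − 13:00 = 18:35 on Sep 2.
+6 hours and 45 minutes → arrive 01:20 UTC on Sep 3.
Flight 2 in UTC: 05:15 + 4:00 = 09:15 on Sep 3.
+9 hours 30 minutes → arrive 18:45 UTC on Sep 3.
Flight 1 lands earlier by 17 hours 25 minutes.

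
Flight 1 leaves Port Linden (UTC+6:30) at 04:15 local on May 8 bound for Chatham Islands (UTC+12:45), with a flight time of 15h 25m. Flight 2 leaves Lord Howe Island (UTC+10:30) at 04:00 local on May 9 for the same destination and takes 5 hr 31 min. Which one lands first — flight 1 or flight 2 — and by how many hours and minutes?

Flight 1 in UTC: 04:15 − 6:30 = 21:45 on May 7.
+15 hours and 25 minutes → arrive 13:10 UTC on May 8.
Flight 2 in UTC: 04:00 − 10:30 = 17:30 on May 8.
+5 hours 31 minutes → arrive 23:01 UTC on May 8.
Flight 1 lands earlier by 9 hours 51 minutes.

the first, by 9 hours 51 minutes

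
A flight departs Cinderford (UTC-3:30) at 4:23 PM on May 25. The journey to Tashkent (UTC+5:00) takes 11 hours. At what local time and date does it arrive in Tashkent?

Convert departure to UTC: 4:23 PM + 3:30 = 7:53 PM UTC on May 25.
Add 11 hours travel time → 6:53 AM UTC (May 26).
Tashkent is UTC+5:00, so local arrival = 6:53 AM + 5:00 = 11:53 AM on May 26.

11:53 AM on May 26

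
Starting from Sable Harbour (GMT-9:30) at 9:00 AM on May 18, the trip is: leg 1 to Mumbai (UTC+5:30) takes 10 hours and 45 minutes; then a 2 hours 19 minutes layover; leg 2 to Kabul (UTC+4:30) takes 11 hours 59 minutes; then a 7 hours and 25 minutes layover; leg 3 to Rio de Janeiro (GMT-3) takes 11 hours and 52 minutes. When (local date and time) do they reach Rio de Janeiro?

11:50 AM on May 20

Convert departure to UTC: 9:00 AM + 9:30 = 6:30 PM UTC on May 18.
Add 10 hours and 45 minutes leg 1 → 5:15 AM UTC (May 19).
Add 2 hours 19 minutes layover in Mumbai → 7:34 AM UTC.
Add 11 hours and 59 minutes leg 2 → 7:33 PM UTC.
Add 7 hours 25 minutes layover in Kabul → 2:58 AM UTC (May 20).
Add 11 hours and 52 minutes leg 3 → 2:50 PM UTC.
Rio de Janeiro is UTC−3:00, so local arrival = 2:50 PM − 3:00 = 11:50 AM on May 20.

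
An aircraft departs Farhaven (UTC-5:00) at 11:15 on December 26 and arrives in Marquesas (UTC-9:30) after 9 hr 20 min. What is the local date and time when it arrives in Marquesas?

16:05 on December 26

Convert departure to UTC: 11:15 + 5:00 = 16:15 UTC on Dec 26.
Add 9 hours 20 minutes travel time → 01:35 UTC (Dec 27).
Marquesas is UTC−9:30, so local arrival = 01:35 − 9:30 = 16:05 on Dec 26.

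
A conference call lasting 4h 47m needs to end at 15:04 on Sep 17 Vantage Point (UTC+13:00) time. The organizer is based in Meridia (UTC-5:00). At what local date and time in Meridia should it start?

Target end time in UTC: 15:04 − 13:00 = 02:04 on Sep 17.
Subtract 4 hours and 47 minutes → start 21:17 UTC on Sep 16.
Meridia is UTC−5:00: 21:17 − 5:00 = 16:17 on Sep 16.

16:17 on September 16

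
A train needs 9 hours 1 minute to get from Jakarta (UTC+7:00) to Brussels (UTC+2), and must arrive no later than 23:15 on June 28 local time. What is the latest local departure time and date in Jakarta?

19:14 on Jun 28

Target arrival in UTC: 23:15 − 2:00 = 21:15 on Jun 28.
Subtract 9 hours and 1 minute → departure 12:14 UTC on Jun 28.
Jakarta is UTC+7:00: 12:14 + 7:00 = 19:14 on Jun 28.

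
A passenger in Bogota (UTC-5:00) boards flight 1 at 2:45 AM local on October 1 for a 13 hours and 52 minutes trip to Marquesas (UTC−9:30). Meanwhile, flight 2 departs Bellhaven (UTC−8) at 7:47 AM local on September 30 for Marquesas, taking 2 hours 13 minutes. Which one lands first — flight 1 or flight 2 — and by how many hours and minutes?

Flight 1 in UTC: 2:45 AM + 5:00 = 7:45 AM on Oct 1.
+13 hours 52 minutes → arrive 9:37 PM UTC on Oct 1.
Flight 2 in UTC: 7:47 AM + 8:00 = 3:47 PM on Sep 30.
+2 hours and 13 minutes → arrive 6:00 PM UTC on Sep 30.
Flight 2 lands earlier by 27 hours 37 minutes.

the second, by 27 hours 37 minutes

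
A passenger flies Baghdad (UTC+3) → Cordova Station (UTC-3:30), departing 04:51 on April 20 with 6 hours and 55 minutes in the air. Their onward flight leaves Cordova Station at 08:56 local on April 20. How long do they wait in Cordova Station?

Convert departure to UTC: 04:51 − 3:00 = 01:51 UTC on Apr 20.
Add 6 hours and 55 minutes flight time → 08:46 UTC.
Cordova Station is UTC−3:30, so local arrival = 08:46 − 3:30 = 05:16 on Apr 20.
Layover = 08:56 − 05:16 = 3 hours 40 minutes.

3 hours 40 minutes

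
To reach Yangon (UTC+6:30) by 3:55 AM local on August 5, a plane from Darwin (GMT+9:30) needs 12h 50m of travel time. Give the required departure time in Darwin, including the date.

Target arrival in UTC: 3:55 AM − 6:30 = 9:25 PM on Aug 4.
Subtract 12 hours and 50 minutes → departure 8:35 AM UTC on Aug 4.
Darwin is UTC+9:30: 8:35 AM + 9:30 = 6:05 PM on Aug 4.

6:05 PM on August 4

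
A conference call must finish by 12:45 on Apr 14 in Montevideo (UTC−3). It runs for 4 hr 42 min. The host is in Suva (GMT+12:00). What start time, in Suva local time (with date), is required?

23:03 on April 14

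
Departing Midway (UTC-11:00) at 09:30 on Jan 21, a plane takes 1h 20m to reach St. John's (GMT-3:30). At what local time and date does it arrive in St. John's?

18:20 on January 21

Convert departure to UTC: 09:30 + 11:00 = 20:30 UTC on Jan 21.
Add 1 hour 20 minutes travel time → 21:50 UTC.
St. John's is UTC−3:30, so local arrival = 21:50 − 3:30 = 18:20 on Jan 21.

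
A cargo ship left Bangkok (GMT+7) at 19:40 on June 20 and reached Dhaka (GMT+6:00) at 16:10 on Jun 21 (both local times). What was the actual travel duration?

Dhaka is 1:00 behind Bangkok.
Clock-face elapsed time (ignoring zones) is 20 hours 30 minutes.
Actual elapsed = 20 hours 30 minutes + 1:00 = 21 hours 30 minutes.

21 hours 30 minutes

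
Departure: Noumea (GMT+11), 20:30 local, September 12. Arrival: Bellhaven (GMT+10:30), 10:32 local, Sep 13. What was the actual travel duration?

Departure in UTC: 20:30 − 11:00 = 09:30 on Sep 12.
Arrival in UTC: 10:32 − 10:30 = 00:02 on Sep 13.
Elapsed = 00:02 − 09:30 (+1 day) = 14 hours 32 minutes.

14 hours 32 minutes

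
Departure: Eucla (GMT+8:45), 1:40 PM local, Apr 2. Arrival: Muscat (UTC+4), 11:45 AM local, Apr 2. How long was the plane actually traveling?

2 hours 50 minutes

Muscat is 4:45 behind Eucla.
Clock-face elapsed time (ignoring zones) is −1 hour 55 minutes.
Actual elapsed = −1 hour 55 minutes + 4:45 = 2 hours 50 minutes.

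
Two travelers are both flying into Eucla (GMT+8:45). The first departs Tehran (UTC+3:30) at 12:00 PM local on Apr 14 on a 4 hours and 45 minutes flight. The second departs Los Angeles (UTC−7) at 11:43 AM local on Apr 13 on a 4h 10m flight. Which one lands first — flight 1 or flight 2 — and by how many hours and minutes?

Flight 1 in UTC: 12:00 PM − 3:30 = 8:30 AM on Apr 14.
+4 hours 45 minutes → arrive 1:15 PM UTC on Apr 14.
Flight 2 in UTC: 11:43 AM + 7:00 = 6:43 PM on Apr 13.
+4 hours and 10 minutes → arrive 10:53 PM UTC on Apr 13.
Flight 2 lands earlier by 14 hours 22 minutes.

the second, by 14 hours 22 minutes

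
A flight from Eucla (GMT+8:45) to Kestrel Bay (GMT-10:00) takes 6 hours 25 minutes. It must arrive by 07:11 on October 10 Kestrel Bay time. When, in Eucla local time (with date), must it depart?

19:31 on October 10

Target arrival in UTC: 07:11 + 10:00 = 17:11 on Oct 10.
Subtract 6 hours and 25 minutes → departure 10:46 UTC on Oct 10.
Eucla is UTC+8:45: 10:46 + 8:45 = 19:31 on Oct 10.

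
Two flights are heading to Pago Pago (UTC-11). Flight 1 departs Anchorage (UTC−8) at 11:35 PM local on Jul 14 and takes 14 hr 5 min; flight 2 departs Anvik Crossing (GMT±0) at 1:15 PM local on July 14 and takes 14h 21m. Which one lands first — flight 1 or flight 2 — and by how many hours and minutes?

the second, by 18 hours 4 minutes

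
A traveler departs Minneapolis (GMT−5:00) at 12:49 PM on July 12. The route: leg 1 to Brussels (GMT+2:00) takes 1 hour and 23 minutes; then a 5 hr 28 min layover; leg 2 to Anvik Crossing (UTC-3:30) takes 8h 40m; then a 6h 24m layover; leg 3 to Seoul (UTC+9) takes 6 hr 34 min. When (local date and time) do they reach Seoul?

Convert departure to UTC: 12:49 PM + 5:00 = 5:49 PM UTC on Jul 12.
Add 1 hour and 23 minutes leg 1 → 7:12 PM UTC.
Add 5 hours 28 minutes layover in Brussels → 12:40 AM UTC (Jul 13).
Add 8 hours 40 minutes leg 2 → 9:20 AM UTC.
Add 6 hours 24 minutes layover in Anvik Crossing → 3:44 PM UTC.
Add 6 hours and 34 minutes leg 3 → 10:18 PM UTC.
Seoul is UTC+9:00, so local arrival = 10:18 PM + 9:00 = 7:18 AM on Jul 14.

7:18 AM on July 14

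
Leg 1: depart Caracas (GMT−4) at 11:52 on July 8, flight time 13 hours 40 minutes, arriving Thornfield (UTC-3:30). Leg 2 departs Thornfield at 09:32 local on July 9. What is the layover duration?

7 hours 30 minutes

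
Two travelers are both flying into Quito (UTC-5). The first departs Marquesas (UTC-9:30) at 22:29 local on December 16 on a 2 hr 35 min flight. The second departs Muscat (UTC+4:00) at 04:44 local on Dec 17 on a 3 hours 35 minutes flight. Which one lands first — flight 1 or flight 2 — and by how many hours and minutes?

Flight 1 in UTC: 22:29 + 9:30 = 07:59 on Dec 17.
+2 hours 35 minutes → arrive 10:34 UTC on Dec 17.
Flight 2 in UTC: 04:44 − 4:00 = 00:44 on Dec 17.
+3 hours 35 minutes → arrive 04:19 UTC on Dec 17.
Flight 2 lands earlier by 6 hours 15 minutes.

the second, by 6 hours 15 minutes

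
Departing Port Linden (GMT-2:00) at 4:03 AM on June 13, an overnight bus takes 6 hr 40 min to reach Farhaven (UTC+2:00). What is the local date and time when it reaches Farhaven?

Farhaven is 4:00 ahead of Port Linden.
After 6 hours and 40 minutes it is 10:43 AM in Port Linden.
Shift by the zone difference: 10:43 AM + 4:00 = 2:43 PM on Jun 13 in Farhaven.

2:43 PM on Jun 13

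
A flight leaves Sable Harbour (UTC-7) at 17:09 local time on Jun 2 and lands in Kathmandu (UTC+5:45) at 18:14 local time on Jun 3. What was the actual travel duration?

Departure in UTC: 17:09 + 7:00 = 00:09 on Jun 3.
Arrival in UTC: 18:14 − 5:45 = 12:29 on Jun 3.
Elapsed = 12:29 − 00:09 = 12 hours 20 minutes.

12 hours 20 minutes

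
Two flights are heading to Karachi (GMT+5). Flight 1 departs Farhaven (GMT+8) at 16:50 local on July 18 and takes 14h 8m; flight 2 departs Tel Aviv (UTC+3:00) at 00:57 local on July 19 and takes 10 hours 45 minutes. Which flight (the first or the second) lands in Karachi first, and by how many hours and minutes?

the first, by 9 hours 44 minutes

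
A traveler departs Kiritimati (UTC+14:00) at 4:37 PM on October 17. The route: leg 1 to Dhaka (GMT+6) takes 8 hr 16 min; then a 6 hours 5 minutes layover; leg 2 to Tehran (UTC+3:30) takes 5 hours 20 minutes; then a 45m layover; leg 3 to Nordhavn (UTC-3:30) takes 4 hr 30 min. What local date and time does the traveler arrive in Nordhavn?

12:03 AM on October 18

Convert departure to UTC: 4:37 PM − 14:00 = 2:37 AM UTC on Oct 17.
Add 8 hours and 16 minutes leg 1 → 10:53 AM UTC.
Add 6 hours and 5 minutes layover in Dhaka → 4:58 PM UTC.
Add 5 hours and 20 minutes leg 2 → 10:18 PM UTC.
Add 45 minutes layover in Tehran → 11:03 PM UTC.
Add 4 hours 30 minutes leg 3 → 3:33 AM UTC (Oct 18).
Nordhavn is UTC−3:30, so local arrival = 3:33 AM − 3:30 = 12:03 AM on Oct 18.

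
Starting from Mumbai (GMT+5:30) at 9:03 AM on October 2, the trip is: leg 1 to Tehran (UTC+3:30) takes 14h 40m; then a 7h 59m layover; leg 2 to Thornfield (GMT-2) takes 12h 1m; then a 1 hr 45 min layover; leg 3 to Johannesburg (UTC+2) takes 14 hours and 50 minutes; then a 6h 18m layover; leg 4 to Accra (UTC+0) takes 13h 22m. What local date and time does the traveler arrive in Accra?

Convert departure to UTC: 9:03 AM − 5:30 = 3:33 AM UTC on Oct 2.
Add 14 hours and 40 minutes leg 1 → 6:13 PM UTC.
Add 7 hours and 59 minutes layover in Tehran → 2:12 AM UTC (Oct 3).
Add 12 hours 1 minute leg 2 → 2:13 PM UTC.
Add 1 hour 45 minutes layover in Thornfield → 3:58 PM UTC.
Add 14 hours 50 minutes leg 3 → 6:48 AM UTC (Oct 4).
Add 6 hours 18 minutes layover in Johannesburg → 1:06 PM UTC.
Add 13 hours and 22 minutes leg 4 → 2:28 AM UTC (Oct 5).
Accra is UTC+0, so local arrival is the same: 2:28 AM on Oct 5.

2:28 AM on October 5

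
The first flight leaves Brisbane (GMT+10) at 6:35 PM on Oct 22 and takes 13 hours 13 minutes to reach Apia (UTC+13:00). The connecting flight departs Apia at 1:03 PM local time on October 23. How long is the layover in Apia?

Convert departure to UTC: 6:35 PM − 10:00 = 8:35 AM UTC on Oct 22.
Add 13 hours 13 minutes flight time → 9:48 PM UTC.
Apia is UTC+13:00, so local arrival = 9:48 PM + 13:00 = 10:48 AM on Oct 23.
Layover = 1:03 PM − 10:48 AM = 2 hours 15 minutes.

2 hours 15 minutes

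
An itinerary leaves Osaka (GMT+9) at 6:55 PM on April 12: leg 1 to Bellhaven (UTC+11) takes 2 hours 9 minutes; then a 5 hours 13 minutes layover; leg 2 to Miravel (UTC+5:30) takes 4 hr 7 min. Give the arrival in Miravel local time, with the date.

2:54 AM on April 13

Convert departure to UTC: 6:55 PM − 9:00 = 9:55 AM UTC on Apr 12.
Add 2 hours 9 minutes leg 1 → 12:04 PM UTC.
Add 5 hours 13 minutes layover in Bellhaven → 5:17 PM UTC.
Add 4 hours and 7 minutes leg 2 → 9:24 PM UTC.
Miravel is UTC+5:30, so local arrival = 9:24 PM + 5:30 = 2:54 AM on Apr 13.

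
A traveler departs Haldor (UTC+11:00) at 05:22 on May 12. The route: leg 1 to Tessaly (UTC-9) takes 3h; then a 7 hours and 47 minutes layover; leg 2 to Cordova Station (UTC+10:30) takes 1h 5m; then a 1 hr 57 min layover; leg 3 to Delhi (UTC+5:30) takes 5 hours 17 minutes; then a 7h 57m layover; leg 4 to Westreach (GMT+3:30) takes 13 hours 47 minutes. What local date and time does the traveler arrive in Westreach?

14:42 on May 13

Convert departure to UTC: 05:22 − 11:00 = 18:22 UTC on May 11.
Add 3 hours leg 1 → 21:22 UTC.
Add 7 hours and 47 minutes layover in Tessaly → 05:09 UTC (May 12).
Add 1 hour 5 minutes leg 2 → 06:14 UTC.
Add 1 hour and 57 minutes layover in Cordova Station → 08:11 UTC.
Add 5 hours 17 minutes leg 3 → 13:28 UTC.
Add 7 hours and 57 minutes layover in Delhi → 21:25 UTC.
Add 13 hours 47 minutes leg 4 → 11:12 UTC (May 13).
Westreach is UTC+3:30, so local arrival = 11:12 + 3:30 = 14:42 on May 13.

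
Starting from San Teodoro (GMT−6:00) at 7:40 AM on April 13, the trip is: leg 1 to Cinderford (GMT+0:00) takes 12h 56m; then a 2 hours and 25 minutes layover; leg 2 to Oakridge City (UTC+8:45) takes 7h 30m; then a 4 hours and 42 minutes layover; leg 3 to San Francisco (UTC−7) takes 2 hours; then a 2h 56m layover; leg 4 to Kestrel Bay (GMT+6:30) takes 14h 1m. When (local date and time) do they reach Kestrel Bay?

Convert departure to UTC: 7:40 AM + 6:00 = 1:40 PM UTC on Apr 13.
Add 12 hours 56 minutes leg 1 → 2:36 AM UTC (Apr 14).
Add 2 hours and 25 minutes layover in Cinderford → 5:01 AM UTC.
Add 7 hours 30 minutes leg 2 → 12:31 PM UTC.
Add 4 hours and 42 minutes layover in Oakridge City → 5:13 PM UTC.
Add 2 hours leg 3 → 7:13 PM UTC.
Add 2 hours and 56 minutes layover in San Francisco → 10:09 PM UTC.
Add 14 hours 1 minute leg 4 → 12:10 PM UTC (Apr 15).
Kestrel Bay is UTC+6:30, so local arrival = 12:10 PM + 6:30 = 6:40 PM on Apr 15.

6:40 PM on Apr 15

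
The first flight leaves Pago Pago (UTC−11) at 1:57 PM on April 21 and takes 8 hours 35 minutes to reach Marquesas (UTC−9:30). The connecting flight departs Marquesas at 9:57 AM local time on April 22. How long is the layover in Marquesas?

Convert departure to UTC: 1:57 PM + 11:00 = 12:57 AM UTC on Apr 22.
Add 8 hours 35 minutes flight time → 9:32 AM UTC.
Marquesas is UTC−9:30, so local arrival = 9:32 AM − 9:30 = 12:02 AM on Apr 22.
Layover = 9:57 AM − 12:02 AM = 9 hours 55 minutes.

9 hours 55 minutes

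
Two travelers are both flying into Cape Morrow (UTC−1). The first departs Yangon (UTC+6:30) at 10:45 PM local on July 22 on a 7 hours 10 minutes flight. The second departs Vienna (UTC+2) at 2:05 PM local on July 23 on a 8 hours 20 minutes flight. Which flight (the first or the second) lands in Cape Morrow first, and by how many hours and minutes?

Flight 1 in UTC: 10:45 PM − 6:30 = 4:15 PM on Jul 22.
+7 hours and 10 minutes → arrive 11:25 PM UTC on Jul 22.
Flight 2 in UTC: 2:05 PM − 2:00 = 12:05 PM on Jul 23.
+8 hours and 20 minutes → arrive 8:25 PM UTC on Jul 23.
Flight 1 lands earlier by 21 hours.

the first, by 21 hours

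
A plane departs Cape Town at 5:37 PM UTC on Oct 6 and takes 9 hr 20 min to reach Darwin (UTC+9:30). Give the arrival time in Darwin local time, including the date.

Departure is given in UTC: 5:37 PM on Oct 6.
Add 9 hours and 20 minutes → 2:57 AM UTC (Oct 7).
Darwin is UTC+9:30: 2:57 AM + 9:30 = 12:27 PM on Oct 7.

12:27 PM on October 7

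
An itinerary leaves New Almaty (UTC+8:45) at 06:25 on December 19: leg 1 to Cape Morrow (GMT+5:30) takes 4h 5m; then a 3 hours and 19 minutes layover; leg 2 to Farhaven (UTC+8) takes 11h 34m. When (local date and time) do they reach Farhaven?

Convert departure to UTC: 06:25 − 8:45 = 21:40 UTC on Dec 18.
Add 4 hours and 5 minutes leg 1 → 01:45 UTC (Dec 19).
Add 3 hours and 19 minutes layover in Cape Morrow → 05:04 UTC.
Add 11 hours and 34 minutes leg 2 → 16:38 UTC.
Farhaven is UTC+8:00, so local arrival = 16:38 + 8:00 = 00:38 on Dec 20.

00:38 on December 20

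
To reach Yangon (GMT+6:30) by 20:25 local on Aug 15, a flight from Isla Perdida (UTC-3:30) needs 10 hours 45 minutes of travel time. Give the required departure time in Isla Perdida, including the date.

Target arrival in UTC: 20:25 − 6:30 = 13:55 on Aug 15.
Subtract 10 hours 45 minutes → departure 03:10 UTC on Aug 15.
Isla Perdida is UTC−3:30: 03:10 − 3:30 = 23:40 on Aug 14.

23:40 on August 14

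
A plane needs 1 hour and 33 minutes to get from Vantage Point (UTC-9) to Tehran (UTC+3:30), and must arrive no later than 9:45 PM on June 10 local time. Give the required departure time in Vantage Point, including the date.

Target arrival in UTC: 9:45 PM − 3:30 = 6:15 PM on Jun 10.
Subtract 1 hour and 33 minutes → departure 4:42 PM UTC on Jun 10.
Vantage Point is UTC−9:00: 4:42 PM − 9:00 = 7:42 AM on Jun 10.

7:42 AM on June 10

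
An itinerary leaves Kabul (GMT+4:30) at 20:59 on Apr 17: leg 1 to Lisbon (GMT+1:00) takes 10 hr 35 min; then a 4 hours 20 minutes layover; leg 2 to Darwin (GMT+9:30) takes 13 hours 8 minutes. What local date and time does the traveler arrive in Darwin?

06:02 on April 19

Convert departure to UTC: 20:59 − 4:30 = 16:29 UTC on Apr 17.
Add 10 hours and 35 minutes leg 1 → 03:04 UTC (Apr 18).
Add 4 hours 20 minutes layover in Lisbon → 07:24 UTC.
Add 13 hours 8 minutes leg 2 → 20:32 UTC.
Darwin is UTC+9:30, so local arrival = 20:32 + 9:30 = 06:02 on Apr 19.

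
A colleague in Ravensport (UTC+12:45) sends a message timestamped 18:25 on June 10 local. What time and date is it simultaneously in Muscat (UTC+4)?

09:40 on Jun 10

Muscat is 8:45 behind Ravensport.
Shift by the zone difference: 18:25 − 8:45 = 09:40 on Jun 10 in Muscat.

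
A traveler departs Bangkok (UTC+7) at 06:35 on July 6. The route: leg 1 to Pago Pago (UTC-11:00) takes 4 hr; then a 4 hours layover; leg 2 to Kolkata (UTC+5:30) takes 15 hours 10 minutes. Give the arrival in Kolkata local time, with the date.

04:15 on Jul 7

Convert departure to UTC: 06:35 − 7:00 = 23:35 UTC on Jul 5.
Add 4 hours leg 1 → 03:35 UTC (Jul 6).
Add 4 hours layover in Pago Pago → 07:35 UTC.
Add 15 hours 10 minutes leg 2 → 22:45 UTC.
Kolkata is UTC+5:30, so local arrival = 22:45 + 5:30 = 04:15 on Jul 7.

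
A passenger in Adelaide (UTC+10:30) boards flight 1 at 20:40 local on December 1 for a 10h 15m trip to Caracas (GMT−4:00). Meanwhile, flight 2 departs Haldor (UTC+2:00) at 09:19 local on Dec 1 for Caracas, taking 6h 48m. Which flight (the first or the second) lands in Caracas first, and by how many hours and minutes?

Flight 1 in UTC: 20:40 − 10:30 = 10:10 on Dec 1.
+10 hours and 15 minutes → arrive 20:25 UTC on Dec 1.
Flight 2 in UTC: 09:19 − 2:00 = 07:19 on Dec 1.
+6 hours and 48 minutes → arrive 14:07 UTC on Dec 1.
Flight 2 lands earlier by 6 hours 18 minutes.

the second, by 6 hours 18 minutes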